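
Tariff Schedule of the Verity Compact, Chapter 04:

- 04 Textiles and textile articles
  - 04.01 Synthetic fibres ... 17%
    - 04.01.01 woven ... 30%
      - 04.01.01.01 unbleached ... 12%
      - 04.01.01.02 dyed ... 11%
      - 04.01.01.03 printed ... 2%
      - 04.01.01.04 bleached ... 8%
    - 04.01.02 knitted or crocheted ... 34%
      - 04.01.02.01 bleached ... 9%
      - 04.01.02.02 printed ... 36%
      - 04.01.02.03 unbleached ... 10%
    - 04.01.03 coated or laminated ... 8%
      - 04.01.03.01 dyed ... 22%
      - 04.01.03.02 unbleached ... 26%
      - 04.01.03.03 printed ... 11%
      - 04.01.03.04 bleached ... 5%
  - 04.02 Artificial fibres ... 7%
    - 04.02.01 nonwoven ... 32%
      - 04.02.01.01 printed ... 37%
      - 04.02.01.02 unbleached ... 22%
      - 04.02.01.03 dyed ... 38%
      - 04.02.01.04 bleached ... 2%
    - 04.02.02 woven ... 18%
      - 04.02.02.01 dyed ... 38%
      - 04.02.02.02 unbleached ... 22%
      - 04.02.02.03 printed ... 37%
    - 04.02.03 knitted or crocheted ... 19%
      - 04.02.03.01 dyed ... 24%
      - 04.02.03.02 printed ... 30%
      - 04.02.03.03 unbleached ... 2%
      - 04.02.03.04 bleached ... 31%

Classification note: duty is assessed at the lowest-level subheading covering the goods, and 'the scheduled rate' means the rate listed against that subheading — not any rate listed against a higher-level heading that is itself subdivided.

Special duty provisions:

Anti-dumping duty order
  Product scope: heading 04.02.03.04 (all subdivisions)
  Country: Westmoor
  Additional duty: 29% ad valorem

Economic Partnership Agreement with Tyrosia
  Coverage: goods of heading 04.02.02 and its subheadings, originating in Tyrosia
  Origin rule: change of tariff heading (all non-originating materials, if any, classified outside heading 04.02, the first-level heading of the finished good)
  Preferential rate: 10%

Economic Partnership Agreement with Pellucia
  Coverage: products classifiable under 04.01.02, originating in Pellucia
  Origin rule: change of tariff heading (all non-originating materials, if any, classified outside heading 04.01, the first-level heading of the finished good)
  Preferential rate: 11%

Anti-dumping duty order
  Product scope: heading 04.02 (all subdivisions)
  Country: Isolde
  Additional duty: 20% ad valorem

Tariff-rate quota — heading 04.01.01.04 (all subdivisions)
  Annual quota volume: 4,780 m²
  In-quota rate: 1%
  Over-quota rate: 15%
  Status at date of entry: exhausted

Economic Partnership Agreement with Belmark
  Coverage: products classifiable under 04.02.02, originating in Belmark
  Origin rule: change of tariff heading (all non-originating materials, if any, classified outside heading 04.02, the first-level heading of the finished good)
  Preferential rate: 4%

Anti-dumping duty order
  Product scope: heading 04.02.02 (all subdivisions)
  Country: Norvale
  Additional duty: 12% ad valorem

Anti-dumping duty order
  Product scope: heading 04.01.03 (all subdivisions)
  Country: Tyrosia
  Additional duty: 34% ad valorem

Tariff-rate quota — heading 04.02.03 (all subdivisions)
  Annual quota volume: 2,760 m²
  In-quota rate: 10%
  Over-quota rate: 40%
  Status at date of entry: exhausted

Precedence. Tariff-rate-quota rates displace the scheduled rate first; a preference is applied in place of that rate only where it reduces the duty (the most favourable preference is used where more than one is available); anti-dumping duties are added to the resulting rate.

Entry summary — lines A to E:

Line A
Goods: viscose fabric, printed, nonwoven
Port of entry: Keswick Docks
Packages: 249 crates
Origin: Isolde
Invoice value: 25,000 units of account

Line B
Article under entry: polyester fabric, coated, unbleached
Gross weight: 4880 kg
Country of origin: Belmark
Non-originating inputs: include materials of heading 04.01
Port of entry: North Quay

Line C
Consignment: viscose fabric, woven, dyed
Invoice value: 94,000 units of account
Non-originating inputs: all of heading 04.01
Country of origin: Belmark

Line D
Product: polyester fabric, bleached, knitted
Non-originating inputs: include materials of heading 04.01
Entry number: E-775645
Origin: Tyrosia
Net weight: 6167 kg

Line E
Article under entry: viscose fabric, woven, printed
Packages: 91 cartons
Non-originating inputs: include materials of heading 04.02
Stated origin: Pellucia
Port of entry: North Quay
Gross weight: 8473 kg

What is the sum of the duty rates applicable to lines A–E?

133%

Line A: viscose → 04.02; nonwoven → 04.02.01; printed → 04.02.01.01. Scheduled 37%. anti-dumping (Isolde, 04.02): +20%; total 37% + 20% = 57%. → 57%.
Line B: polyester → 04.01; coated → 04.01.03; unbleached → 04.01.03.02. Scheduled 26%. Belmark agreement on 04.02.02: 04.01.03.02 not covered. → 26%.
Line C: viscose → 04.02; woven → 04.02.02; dyed → 04.02.02.01. Scheduled 38%. Belmark agreement on 04.02.02: CTH met → 4% available; preferential 4%. → 4%.
Line D: polyester → 04.01; knitted → 04.01.02; bleached → 04.01.02.01. Scheduled 9%. Tyrosia agreement on 04.02.02: 04.01.02.01 not covered. → 9%.
Line E: viscose → 04.02; woven → 04.02.02; printed → 04.02.02.03. Scheduled 37%. Pellucia agreement on 04.01.02: 04.02.02.03 not covered. → 37%.
Sum: 57% + 26% + 4% + 9% + 37% = 133%.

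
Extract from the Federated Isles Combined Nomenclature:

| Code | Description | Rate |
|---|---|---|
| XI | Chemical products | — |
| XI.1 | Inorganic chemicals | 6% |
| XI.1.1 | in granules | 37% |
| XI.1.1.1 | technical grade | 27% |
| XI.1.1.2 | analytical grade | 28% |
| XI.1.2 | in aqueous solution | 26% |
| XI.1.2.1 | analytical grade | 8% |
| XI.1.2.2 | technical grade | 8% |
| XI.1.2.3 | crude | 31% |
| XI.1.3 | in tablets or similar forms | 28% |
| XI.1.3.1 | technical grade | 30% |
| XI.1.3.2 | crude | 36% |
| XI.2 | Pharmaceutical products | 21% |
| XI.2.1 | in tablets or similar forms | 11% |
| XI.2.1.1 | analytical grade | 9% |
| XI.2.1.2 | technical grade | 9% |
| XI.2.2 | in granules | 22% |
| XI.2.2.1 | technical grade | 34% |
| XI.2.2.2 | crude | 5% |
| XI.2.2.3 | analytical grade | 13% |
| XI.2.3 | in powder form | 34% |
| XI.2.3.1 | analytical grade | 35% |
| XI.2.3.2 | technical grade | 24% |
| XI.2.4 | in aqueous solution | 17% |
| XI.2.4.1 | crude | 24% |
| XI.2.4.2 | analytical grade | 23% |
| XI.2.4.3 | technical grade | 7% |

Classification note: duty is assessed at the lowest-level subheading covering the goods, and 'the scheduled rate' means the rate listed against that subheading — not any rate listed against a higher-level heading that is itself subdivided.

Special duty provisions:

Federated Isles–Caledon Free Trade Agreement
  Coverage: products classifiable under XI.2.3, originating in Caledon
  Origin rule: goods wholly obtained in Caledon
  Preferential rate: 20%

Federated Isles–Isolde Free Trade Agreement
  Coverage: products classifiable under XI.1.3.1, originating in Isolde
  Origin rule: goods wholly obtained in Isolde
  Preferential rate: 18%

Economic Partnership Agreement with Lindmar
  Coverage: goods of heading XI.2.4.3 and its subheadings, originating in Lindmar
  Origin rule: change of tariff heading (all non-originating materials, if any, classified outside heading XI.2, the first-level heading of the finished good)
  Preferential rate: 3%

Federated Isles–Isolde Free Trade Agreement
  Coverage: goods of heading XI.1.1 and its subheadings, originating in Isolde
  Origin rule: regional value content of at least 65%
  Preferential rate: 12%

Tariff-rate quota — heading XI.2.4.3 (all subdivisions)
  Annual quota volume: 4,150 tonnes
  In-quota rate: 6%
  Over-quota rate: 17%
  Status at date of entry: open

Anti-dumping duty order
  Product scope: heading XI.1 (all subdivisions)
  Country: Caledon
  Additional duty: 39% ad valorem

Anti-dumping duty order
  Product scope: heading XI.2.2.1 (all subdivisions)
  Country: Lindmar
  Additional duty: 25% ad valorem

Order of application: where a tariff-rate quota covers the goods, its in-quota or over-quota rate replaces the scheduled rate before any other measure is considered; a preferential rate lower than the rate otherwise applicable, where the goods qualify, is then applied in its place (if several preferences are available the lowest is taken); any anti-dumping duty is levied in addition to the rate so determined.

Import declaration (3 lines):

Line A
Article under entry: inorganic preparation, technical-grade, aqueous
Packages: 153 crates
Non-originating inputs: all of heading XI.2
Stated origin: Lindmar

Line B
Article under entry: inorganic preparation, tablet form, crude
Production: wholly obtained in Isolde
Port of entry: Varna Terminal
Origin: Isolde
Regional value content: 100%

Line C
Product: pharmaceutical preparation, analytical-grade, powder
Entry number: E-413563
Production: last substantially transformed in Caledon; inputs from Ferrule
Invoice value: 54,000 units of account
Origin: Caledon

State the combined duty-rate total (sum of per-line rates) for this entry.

79%

Line A: inorganic → XI.1; aqueous → XI.1.2; technical-grade → XI.1.2.2. Scheduled 8%. Lindmar agreement on XI.2.4.3: XI.1.2.2 not covered. → 8%.
Line B: inorganic → XI.1; tablet form → XI.1.3; crude → XI.1.3.2. Scheduled 36%. Isolde agreement on XI.1.3.1: XI.1.3.2 not covered; Isolde agreement on XI.1.1: XI.1.3.2 not covered. → 36%.
Line C: pharmaceutical → XI.2; powder → XI.2.3; analytical-grade → XI.2.3.1. Scheduled 35%. Caledon agreement on XI.2.3: not wholly obtained. → 35%.
Sum: 8% + 36% + 35% = 79%.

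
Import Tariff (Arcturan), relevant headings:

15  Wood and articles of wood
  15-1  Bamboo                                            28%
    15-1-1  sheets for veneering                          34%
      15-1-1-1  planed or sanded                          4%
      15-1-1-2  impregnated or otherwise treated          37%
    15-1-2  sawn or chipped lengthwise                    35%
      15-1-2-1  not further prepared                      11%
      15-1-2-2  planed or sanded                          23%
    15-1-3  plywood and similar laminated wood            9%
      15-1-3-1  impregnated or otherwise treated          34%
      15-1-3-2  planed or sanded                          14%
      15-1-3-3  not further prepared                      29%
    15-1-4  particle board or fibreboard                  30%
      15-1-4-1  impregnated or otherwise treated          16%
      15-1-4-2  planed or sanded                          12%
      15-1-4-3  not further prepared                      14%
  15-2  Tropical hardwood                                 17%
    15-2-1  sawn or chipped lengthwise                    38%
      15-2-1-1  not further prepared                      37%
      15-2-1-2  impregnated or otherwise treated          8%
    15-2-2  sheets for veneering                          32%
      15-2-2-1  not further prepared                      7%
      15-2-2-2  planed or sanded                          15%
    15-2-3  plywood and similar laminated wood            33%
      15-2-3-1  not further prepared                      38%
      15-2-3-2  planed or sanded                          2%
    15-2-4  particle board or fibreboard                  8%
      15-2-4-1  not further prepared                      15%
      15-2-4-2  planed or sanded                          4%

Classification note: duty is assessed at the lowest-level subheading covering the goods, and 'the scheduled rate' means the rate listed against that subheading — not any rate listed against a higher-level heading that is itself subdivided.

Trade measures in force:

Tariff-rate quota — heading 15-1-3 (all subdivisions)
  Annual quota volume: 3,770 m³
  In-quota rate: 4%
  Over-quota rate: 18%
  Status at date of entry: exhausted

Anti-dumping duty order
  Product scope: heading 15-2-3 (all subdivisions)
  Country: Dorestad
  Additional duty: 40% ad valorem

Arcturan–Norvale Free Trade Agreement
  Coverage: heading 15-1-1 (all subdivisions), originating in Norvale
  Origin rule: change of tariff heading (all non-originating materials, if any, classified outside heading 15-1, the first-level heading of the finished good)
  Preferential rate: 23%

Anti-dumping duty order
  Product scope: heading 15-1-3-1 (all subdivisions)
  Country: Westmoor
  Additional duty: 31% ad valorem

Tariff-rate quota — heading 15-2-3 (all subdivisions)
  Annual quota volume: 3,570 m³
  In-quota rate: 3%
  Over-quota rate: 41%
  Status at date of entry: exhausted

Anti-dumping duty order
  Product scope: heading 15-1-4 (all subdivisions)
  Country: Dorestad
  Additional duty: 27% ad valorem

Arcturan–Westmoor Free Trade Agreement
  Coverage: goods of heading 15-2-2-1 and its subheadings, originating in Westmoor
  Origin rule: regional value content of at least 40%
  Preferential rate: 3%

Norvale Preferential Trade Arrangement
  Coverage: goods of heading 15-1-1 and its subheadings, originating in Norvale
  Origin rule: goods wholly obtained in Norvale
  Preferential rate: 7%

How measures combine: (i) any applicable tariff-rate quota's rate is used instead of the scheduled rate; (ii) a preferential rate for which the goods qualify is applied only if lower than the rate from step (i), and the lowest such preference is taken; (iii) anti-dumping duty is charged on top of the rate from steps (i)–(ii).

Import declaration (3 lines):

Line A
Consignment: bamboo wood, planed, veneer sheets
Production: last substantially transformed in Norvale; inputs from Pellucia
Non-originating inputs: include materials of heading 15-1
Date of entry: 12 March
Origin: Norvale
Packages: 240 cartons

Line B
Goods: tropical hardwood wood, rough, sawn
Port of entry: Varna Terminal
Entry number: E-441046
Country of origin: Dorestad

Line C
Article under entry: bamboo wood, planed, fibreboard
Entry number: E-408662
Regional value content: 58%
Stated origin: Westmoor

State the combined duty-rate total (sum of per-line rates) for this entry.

Line A: bamboo → 15-1; veneer sheets → 15-1-1; planed → 15-1-1-1. Scheduled 4%. Norvale agreement on 15-1-1: CTH not met; Norvale agreement on 15-1-1: not wholly obtained. → 4%.
Line B: tropical hardwood → 15-2; sawn → 15-2-1; rough → 15-2-1-1. Scheduled 37%. No special measure applies. → 37%.
Line C: bamboo → 15-1; fibreboard → 15-1-4; planed → 15-1-4-2. Scheduled 12%. Westmoor agreement on 15-2-2-1: 15-1-4-2 not covered. → 12%.
Sum: 4% + 37% + 12% = 53%.

53%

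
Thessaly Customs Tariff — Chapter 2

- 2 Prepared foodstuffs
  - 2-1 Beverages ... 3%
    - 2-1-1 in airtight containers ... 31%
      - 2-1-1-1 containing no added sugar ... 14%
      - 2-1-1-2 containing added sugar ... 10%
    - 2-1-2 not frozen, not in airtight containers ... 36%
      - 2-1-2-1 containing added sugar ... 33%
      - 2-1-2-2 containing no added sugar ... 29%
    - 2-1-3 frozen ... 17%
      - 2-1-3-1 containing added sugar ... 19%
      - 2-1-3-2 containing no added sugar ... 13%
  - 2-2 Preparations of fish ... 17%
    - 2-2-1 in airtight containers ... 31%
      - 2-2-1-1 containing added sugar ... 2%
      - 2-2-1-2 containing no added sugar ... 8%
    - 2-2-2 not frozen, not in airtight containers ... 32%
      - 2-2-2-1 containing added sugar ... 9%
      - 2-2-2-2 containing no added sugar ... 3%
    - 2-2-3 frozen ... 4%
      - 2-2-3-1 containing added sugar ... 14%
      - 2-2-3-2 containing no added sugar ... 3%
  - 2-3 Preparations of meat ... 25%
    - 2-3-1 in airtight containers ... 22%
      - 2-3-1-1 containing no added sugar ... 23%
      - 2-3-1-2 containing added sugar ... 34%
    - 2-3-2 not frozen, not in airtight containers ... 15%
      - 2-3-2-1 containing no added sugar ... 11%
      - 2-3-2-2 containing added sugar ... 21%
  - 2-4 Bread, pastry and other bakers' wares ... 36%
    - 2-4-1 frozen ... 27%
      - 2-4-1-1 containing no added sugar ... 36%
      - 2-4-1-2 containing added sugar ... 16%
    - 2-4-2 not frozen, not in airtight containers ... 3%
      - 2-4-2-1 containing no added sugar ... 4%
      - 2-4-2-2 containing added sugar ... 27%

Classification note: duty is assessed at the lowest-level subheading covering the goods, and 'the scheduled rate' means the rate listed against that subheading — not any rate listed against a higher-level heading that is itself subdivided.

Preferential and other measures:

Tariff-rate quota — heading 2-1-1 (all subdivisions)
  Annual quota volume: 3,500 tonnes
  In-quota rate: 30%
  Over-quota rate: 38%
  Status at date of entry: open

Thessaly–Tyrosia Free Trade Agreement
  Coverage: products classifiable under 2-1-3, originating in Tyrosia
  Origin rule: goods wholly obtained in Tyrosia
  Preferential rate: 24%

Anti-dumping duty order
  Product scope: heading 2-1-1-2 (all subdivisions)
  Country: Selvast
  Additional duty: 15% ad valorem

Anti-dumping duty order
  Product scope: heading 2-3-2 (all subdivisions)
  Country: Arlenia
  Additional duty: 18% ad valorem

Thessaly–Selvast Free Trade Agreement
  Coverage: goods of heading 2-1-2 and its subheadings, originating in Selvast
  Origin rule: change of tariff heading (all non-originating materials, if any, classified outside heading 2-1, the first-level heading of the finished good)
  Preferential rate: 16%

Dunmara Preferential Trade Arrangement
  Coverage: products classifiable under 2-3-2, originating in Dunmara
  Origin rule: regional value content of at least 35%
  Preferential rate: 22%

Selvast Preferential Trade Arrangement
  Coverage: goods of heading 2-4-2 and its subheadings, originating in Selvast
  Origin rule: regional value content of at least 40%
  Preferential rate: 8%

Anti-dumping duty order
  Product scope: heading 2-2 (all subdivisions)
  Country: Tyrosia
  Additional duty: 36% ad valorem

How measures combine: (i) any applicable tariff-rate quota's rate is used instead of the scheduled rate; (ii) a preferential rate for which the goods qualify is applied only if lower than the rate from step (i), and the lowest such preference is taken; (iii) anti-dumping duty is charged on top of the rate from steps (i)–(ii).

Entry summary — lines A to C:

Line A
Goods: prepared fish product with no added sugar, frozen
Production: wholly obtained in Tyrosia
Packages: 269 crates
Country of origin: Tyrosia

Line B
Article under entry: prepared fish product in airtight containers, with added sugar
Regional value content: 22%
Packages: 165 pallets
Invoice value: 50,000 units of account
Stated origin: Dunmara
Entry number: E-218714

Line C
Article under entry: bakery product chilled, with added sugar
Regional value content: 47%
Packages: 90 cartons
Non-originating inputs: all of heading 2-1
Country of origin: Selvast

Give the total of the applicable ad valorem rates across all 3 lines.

49%

Line A: prepared fish product → 2-2; frozen → 2-2-3; with no added sugar → 2-2-3-2. Scheduled 3%. Tyrosia agreement on 2-1-3: 2-2-3-2 not covered; anti-dumping (Tyrosia, 2-2): +36%; total 3% + 36% = 39%. → 39%.
Line B: prepared fish product → 2-2; in airtight containers → 2-2-1; with added sugar → 2-2-1-1. Scheduled 2%. Dunmara agreement on 2-3-2: 2-2-1-1 not covered. → 2%.
Line C: bakery product → 2-4; chilled → 2-4-2; with added sugar → 2-4-2-2. Scheduled 27%. Selvast agreement on 2-1-2: 2-4-2-2 not covered; Selvast agreement on 2-4-2: RVC ≥ 40% → 8% available; preferential 8%. → 8%.
Sum: 39% + 2% + 8% = 49%.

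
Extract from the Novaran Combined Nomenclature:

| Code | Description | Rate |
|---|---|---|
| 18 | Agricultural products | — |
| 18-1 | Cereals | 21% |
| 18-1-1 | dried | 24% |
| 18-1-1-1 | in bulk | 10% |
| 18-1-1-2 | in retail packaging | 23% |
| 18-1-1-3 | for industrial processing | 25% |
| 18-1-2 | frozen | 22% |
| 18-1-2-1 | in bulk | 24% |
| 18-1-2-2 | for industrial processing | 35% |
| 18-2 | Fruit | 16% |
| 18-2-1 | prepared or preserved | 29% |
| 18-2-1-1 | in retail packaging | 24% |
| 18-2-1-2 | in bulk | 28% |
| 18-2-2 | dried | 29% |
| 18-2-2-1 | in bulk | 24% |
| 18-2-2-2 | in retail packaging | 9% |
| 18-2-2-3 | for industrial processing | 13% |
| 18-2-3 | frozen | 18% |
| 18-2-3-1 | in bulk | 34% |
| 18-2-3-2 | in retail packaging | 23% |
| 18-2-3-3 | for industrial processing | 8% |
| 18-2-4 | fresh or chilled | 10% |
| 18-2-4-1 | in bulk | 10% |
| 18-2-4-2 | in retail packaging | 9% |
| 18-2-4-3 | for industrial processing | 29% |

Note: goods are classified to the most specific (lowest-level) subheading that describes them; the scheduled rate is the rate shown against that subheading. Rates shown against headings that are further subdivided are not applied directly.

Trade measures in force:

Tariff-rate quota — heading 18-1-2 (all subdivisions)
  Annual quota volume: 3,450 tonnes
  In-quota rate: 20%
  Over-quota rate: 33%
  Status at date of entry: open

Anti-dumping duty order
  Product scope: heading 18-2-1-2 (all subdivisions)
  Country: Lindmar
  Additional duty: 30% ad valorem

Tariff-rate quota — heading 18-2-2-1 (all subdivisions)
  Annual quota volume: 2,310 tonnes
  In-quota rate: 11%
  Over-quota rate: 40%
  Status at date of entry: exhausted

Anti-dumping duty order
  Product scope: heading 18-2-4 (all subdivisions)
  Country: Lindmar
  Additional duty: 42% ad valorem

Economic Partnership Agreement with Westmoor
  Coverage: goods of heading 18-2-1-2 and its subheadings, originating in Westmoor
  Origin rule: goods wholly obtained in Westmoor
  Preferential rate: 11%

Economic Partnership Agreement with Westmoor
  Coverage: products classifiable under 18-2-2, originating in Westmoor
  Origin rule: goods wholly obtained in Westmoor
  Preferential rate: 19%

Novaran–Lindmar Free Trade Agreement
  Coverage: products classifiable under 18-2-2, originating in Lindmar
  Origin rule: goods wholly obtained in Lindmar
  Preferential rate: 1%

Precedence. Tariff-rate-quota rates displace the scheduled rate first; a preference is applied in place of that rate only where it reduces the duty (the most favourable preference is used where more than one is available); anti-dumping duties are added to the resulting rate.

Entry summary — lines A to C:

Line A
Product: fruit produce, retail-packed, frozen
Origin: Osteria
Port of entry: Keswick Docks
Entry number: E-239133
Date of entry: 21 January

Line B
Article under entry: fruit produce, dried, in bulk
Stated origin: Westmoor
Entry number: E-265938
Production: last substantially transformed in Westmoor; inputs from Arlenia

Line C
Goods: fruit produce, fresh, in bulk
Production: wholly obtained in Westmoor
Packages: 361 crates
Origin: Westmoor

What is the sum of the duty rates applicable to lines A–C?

73%

Line A: fruit → 18-2; frozen → 18-2-3; retail-packed → 18-2-3-2. Scheduled 23%. No special measure applies. → 23%.
Line B: fruit → 18-2; dried → 18-2-2; in bulk → 18-2-2-1. Scheduled 24%. quota on 18-2-2-1 exhausted → over-quota 40%; Westmoor agreement on 18-2-1-2: 18-2-2-1 not covered; Westmoor agreement on 18-2-2: not wholly obtained. → 40%.
Line C: fruit → 18-2; fresh → 18-2-4; in bulk → 18-2-4-1. Scheduled 10%. Westmoor agreement on 18-2-1-2: 18-2-4-1 not covered; Westmoor agreement on 18-2-2: 18-2-4-1 not covered. → 10%.
Sum: 23% + 40% + 10% = 73%.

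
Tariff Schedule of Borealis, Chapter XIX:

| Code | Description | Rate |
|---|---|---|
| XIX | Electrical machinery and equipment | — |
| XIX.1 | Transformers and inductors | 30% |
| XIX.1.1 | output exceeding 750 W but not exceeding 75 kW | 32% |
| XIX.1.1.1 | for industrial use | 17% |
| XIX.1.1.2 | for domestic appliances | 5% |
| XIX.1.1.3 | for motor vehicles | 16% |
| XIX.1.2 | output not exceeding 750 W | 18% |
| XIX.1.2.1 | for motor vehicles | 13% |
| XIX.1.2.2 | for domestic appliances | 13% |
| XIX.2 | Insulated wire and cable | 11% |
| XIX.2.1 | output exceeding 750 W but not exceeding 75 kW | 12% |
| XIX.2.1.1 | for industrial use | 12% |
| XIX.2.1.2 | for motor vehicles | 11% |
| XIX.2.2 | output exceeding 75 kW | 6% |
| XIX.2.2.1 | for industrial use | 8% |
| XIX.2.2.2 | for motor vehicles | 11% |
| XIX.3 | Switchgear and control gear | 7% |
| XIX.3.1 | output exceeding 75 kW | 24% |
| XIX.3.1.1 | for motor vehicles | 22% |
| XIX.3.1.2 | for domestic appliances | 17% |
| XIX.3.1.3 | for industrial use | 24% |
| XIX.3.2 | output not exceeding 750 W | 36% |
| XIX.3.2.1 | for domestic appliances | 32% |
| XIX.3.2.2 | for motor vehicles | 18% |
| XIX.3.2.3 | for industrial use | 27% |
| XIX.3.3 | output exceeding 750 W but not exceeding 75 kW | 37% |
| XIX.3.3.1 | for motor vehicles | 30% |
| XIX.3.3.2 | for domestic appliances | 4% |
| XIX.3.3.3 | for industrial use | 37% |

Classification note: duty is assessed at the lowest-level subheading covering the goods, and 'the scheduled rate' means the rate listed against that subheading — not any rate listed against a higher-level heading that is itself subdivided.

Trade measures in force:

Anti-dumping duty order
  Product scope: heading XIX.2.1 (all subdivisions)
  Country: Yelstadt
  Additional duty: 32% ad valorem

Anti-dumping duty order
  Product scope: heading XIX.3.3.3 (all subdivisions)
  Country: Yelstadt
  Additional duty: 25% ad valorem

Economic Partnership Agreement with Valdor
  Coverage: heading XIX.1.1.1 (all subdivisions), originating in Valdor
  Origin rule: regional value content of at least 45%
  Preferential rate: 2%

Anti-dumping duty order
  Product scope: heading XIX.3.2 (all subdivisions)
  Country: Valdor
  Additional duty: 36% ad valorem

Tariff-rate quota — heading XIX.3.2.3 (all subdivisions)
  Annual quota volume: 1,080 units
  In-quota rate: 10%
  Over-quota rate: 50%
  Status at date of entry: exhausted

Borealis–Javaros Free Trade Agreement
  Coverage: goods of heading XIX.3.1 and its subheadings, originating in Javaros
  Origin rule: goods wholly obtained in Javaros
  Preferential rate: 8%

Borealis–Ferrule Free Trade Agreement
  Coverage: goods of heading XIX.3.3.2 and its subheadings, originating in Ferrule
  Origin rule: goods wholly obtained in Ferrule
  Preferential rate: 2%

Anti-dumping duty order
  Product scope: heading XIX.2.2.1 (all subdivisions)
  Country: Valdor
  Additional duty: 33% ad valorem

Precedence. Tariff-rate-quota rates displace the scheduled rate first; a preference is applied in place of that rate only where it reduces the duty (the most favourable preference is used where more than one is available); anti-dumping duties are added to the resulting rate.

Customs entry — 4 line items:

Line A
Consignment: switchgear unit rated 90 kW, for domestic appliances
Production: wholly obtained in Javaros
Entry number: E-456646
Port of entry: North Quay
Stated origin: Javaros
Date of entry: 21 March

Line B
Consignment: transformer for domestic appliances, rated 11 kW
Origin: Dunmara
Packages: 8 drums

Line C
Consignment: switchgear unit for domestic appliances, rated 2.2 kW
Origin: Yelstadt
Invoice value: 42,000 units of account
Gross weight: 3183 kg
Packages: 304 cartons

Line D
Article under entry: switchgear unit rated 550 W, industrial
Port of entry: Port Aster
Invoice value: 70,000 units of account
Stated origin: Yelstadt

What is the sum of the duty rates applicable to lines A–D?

67%

Line A: switchgear unit → XIX.3; rated 90 kW → XIX.3.1; for domestic appliances → XIX.3.1.2. Scheduled 17%. Javaros agreement on XIX.3.1: wholly obtained → 8% available; preferential 8%. → 8%.
Line B: transformer → XIX.1; rated 11 kW → XIX.1.1; for domestic appliances → XIX.1.1.2. Scheduled 5%. No special measure applies. → 5%.
Line C: switchgear unit → XIX.3; rated 2.2 kW → XIX.3.3; for domestic appliances → XIX.3.3.2. Scheduled 4%. No special measure applies. → 4%.
Line D: switchgear unit → XIX.3; rated 550 W → XIX.3.2; industrial → XIX.3.2.3. Scheduled 27%. quota on XIX.3.2.3 exhausted → over-quota 50%. → 50%.
Sum: 8% + 5% + 4% + 50% = 67%.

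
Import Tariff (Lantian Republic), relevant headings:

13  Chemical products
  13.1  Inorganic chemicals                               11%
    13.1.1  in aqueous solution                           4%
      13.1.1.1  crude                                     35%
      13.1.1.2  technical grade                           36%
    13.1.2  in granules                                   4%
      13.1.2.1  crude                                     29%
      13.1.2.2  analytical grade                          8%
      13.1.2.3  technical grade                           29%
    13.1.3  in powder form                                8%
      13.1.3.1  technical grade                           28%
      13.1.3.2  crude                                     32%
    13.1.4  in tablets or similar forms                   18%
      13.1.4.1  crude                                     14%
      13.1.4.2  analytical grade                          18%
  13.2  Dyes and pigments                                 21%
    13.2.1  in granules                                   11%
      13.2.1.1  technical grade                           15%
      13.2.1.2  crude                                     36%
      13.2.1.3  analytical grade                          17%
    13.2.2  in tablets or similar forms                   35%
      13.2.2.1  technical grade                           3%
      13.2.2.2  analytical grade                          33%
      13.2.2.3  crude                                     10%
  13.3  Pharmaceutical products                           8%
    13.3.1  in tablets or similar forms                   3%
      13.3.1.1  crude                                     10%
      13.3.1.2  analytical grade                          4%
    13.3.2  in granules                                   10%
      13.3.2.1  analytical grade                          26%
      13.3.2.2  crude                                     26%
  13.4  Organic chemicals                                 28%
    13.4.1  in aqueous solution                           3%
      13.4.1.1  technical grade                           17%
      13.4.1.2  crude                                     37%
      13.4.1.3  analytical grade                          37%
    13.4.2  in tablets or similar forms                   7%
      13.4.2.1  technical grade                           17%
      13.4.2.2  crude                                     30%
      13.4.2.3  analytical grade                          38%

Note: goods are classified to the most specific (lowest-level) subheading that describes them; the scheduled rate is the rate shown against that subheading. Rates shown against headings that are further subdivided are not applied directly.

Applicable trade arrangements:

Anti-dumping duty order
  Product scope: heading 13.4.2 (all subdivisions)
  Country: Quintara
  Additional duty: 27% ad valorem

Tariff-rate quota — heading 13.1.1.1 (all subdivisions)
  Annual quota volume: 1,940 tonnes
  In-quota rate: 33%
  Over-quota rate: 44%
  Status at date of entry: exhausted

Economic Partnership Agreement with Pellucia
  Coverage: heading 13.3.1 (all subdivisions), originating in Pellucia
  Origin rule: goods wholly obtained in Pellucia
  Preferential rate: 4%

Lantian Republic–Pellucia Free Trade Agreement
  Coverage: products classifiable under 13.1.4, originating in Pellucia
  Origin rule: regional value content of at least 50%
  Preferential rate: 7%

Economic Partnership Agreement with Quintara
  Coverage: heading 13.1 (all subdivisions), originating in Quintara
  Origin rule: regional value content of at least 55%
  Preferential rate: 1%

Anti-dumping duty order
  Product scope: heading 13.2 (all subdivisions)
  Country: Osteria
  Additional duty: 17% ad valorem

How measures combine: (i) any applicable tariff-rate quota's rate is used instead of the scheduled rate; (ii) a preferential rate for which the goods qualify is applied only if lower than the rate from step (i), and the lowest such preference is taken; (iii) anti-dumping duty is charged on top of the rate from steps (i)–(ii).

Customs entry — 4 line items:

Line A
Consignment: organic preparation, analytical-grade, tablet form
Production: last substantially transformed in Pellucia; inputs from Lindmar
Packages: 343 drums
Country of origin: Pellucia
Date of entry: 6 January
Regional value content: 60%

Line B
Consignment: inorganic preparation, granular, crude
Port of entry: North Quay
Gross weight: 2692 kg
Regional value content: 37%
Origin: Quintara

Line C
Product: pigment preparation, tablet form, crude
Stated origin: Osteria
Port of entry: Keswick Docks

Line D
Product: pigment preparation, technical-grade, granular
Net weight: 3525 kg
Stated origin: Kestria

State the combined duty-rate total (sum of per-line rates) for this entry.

Line A: organic → 13.4; tablet form → 13.4.2; analytical-grade → 13.4.2.3. Scheduled 38%. Pellucia agreement on 13.3.1: 13.4.2.3 not covered; Pellucia agreement on 13.1.4: 13.4.2.3 not covered. → 38%.
Line B: inorganic → 13.1; granular → 13.1.2; crude → 13.1.2.1. Scheduled 29%. Quintara agreement on 13.1: RVC < 55%. → 29%.
Line C: pigment → 13.2; tablet form → 13.2.2; crude → 13.2.2.3. Scheduled 10%. anti-dumping (Osteria, 13.2): +17%; total 10% + 17% = 27%. → 27%.
Line D: pigment → 13.2; granular → 13.2.1; technical-grade → 13.2.1.1. Scheduled 15%. No special measure applies. → 15%.
Sum: 38% + 29% + 27% + 15% = 109%.

109%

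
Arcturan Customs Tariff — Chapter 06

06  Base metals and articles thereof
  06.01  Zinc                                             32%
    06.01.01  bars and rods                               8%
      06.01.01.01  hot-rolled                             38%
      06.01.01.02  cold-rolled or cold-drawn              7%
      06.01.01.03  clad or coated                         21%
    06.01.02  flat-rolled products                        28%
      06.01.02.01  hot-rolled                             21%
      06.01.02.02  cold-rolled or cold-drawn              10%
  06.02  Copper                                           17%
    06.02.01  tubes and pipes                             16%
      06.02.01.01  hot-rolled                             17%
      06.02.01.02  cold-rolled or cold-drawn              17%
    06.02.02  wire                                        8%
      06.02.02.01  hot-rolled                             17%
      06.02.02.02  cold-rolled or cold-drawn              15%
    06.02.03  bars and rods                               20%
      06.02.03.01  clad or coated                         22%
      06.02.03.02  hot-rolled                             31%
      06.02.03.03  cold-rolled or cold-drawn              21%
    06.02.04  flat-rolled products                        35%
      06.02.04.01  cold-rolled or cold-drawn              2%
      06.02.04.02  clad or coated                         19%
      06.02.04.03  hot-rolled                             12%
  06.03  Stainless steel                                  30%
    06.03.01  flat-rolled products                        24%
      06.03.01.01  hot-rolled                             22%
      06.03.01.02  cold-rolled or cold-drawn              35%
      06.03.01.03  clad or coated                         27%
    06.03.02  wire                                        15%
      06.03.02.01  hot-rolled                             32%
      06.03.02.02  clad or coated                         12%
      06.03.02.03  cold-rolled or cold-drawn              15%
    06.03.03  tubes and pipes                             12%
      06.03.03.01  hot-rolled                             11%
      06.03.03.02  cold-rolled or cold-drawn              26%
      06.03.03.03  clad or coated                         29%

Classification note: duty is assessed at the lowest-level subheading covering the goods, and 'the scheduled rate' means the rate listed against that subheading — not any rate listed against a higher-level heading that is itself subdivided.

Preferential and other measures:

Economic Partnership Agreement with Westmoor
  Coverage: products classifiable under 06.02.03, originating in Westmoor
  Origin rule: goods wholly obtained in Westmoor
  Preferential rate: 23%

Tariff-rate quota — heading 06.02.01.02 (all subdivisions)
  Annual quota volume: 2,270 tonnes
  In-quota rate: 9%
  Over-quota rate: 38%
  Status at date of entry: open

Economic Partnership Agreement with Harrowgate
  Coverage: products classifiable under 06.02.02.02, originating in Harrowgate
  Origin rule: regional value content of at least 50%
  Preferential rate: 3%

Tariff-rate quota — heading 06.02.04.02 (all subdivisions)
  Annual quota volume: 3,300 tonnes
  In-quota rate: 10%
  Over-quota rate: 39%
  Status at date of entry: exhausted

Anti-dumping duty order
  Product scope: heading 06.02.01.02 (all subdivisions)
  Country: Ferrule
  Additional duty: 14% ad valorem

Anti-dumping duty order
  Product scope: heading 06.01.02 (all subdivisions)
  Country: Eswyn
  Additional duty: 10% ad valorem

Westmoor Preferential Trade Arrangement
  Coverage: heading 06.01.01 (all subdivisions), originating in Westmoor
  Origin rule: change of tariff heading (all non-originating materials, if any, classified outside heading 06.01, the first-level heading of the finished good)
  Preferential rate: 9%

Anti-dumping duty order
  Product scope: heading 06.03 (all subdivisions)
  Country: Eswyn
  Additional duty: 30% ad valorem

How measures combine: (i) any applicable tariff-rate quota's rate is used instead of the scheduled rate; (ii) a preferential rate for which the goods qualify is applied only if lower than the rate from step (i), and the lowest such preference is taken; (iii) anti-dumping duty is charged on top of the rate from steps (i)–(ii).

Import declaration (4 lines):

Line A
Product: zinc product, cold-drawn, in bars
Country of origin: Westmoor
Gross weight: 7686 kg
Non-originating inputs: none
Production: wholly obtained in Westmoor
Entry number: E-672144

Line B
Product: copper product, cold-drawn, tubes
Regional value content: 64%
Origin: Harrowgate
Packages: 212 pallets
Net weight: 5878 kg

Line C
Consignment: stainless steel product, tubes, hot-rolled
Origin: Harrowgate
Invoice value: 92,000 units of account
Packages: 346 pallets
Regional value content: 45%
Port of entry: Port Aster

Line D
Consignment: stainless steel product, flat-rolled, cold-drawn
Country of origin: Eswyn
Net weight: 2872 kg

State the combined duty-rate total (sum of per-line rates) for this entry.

Line A: zinc → 06.01; in bars → 06.01.01; cold-drawn → 06.01.01.02. Scheduled 7%. Westmoor agreement on 06.02.03: 06.01.01.02 not covered; Westmoor agreement on 06.01.01: CTH met → 9% available; preference 9% not lower than 7% → no reduction. → 7%.
Line B: copper → 06.02; tubes → 06.02.01; cold-drawn → 06.02.01.02. Scheduled 17%. quota on 06.02.01.02 open → in-quota 9%; Harrowgate agreement on 06.02.02.02: 06.02.01.02 not covered. → 9%.
Line C: stainless steel → 06.03; tubes → 06.03.03; hot-rolled → 06.03.03.01. Scheduled 11%. Harrowgate agreement on 06.02.02.02: 06.03.03.01 not covered. → 11%.
Line D: stainless steel → 06.03; flat-rolled → 06.03.01; cold-drawn → 06.03.01.02. Scheduled 35%. anti-dumping (Eswyn, 06.03): +30%; total 35% + 30% = 65%. → 65%.
Sum: 7% + 9% + 11% + 65% = 92%.

92%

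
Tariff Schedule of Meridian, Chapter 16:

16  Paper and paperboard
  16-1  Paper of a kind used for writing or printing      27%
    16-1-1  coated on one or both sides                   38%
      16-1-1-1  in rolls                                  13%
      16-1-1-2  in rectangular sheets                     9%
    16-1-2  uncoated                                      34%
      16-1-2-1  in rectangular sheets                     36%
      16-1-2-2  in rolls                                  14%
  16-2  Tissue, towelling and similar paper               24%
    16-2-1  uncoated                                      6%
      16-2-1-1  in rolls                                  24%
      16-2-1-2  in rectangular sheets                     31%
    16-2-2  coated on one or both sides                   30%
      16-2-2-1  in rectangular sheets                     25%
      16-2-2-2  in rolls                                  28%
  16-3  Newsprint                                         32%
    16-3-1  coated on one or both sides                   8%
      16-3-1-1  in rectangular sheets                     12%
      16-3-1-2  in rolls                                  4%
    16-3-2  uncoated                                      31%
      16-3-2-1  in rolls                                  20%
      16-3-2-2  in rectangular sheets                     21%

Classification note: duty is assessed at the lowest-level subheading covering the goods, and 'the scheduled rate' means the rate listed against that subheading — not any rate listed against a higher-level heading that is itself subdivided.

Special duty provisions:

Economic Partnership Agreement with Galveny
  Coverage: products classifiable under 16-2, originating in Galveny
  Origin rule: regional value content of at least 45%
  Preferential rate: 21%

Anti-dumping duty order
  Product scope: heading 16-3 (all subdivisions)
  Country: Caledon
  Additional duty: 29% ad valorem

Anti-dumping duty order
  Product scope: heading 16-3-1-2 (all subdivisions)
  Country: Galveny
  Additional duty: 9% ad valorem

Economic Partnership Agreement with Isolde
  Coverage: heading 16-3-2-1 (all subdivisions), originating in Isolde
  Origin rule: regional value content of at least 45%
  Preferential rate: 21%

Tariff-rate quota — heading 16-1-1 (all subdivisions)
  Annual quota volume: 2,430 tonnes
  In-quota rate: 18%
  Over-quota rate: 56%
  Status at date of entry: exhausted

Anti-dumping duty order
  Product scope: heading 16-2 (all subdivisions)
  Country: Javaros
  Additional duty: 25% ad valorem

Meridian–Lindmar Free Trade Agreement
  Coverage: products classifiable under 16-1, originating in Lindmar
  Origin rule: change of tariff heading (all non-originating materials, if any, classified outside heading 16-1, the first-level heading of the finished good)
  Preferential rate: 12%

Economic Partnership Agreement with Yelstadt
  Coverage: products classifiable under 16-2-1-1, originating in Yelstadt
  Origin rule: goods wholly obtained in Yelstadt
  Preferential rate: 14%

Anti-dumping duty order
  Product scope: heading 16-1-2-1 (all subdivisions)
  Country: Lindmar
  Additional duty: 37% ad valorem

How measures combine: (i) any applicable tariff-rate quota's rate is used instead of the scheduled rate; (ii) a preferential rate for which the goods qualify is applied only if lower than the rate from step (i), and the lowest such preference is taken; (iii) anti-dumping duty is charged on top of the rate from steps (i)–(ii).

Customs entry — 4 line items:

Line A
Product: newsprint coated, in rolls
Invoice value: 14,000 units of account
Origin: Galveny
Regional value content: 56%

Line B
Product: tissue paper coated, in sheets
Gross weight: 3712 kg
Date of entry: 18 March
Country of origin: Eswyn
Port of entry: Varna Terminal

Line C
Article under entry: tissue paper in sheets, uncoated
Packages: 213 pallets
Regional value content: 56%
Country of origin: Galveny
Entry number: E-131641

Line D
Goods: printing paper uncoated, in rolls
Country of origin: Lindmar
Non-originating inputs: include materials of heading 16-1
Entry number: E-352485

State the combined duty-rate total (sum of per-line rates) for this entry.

73%

Line A: newsprint → 16-3; coated → 16-3-1; in rolls → 16-3-1-2. Scheduled 4%. Galveny agreement on 16-2: 16-3-1-2 not covered; anti-dumping (Galveny, 16-3-1-2): +9%; total 4% + 9% = 13%. → 13%.
Line B: tissue paper → 16-2; coated → 16-2-2; in sheets → 16-2-2-1. Scheduled 25%. No special measure applies. → 25%.
Line C: tissue paper → 16-2; uncoated → 16-2-1; in sheets → 16-2-1-2. Scheduled 31%. Galveny agreement on 16-2: RVC ≥ 45% → 21% available; preferential 21%. → 21%.
Line D: printing paper → 16-1; uncoated → 16-1-2; in rolls → 16-1-2-2. Scheduled 14%. Lindmar agreement on 16-1: CTH not met. → 14%.
Sum: 13% + 25% + 21% + 14% = 73%.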